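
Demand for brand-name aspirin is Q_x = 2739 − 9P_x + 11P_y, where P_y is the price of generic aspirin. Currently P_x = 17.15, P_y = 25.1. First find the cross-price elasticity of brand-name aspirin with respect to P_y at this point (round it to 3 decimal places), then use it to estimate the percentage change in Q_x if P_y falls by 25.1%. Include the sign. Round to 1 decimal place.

At P_x = 17.15, P_y = 25.1: Q_x = 2860.75.
∂Q_x/∂P_y = 11.
ε = (∂Q_x/∂P_y)(P_y/Q_x) = 11.0000 × 25.1/2860.75 ≈ 0.097.
%ΔQ_x ≈ ε × %ΔP_y = 0.097 × (-25.1%) = -2.4%.

-2.4%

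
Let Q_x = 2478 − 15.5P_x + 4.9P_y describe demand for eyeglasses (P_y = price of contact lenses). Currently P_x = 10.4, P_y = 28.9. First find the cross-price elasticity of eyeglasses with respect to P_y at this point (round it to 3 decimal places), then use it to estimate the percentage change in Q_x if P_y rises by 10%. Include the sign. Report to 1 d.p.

At P_x = 10.4, P_y = 28.9: Q_x = 2458.41.
∂Q_x/∂P_y = 4.9.
ε = (∂Q_x/∂P_y)(P_y/Q_x) = 4.9000 × 28.9/2458.41 ≈ 0.058.
%ΔQ_x ≈ ε × %ΔP_y = 0.058 × (10%) = 0.6%.

0.6%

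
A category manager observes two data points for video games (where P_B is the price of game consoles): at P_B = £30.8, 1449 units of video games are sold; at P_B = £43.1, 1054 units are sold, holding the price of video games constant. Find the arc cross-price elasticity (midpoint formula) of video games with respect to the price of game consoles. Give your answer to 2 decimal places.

-0.95

ΔQ_A = 1054 − 1449 = -395; ΔP_B = 43.1 − 30.8 = 12.3.
Midpoints: Q̄_A = 1251.5, P̄_B = 36.95.
ε = (ΔQ_A/Q̄_A)/(ΔP_B/P̄_B) = (-395/1251.5)/(12.3/36.95) ≈ -0.95.
ε < 0: video games and game consoles are complements.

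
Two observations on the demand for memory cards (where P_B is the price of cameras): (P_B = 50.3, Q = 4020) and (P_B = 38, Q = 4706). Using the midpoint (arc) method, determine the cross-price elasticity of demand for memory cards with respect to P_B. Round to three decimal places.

-0.564

ΔQ_A = 4706 − 4020 = 686; ΔP_B = 38 − 50.3 = -12.3.
Midpoints: Q̄_A = 4363.0, P̄_B = 44.15.
ε = (ΔQ_A/Q̄_A)/(ΔP_B/P̄_B) = (686/4363.0)/(-12.3/44.15) ≈ -0.564.
ε < 0: memory cards and cameras are complements.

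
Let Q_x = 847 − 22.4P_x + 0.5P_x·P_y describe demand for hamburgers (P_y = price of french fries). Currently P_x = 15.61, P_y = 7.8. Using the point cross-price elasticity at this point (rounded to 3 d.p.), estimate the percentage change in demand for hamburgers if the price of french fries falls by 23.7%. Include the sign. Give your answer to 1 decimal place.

At P_x = 15.61, P_y = 7.8: Q_x = 558.215.
∂Q_x/∂P_y = 0.5P_x = 7.8050.
ε = (∂Q_x/∂P_y)(P_y/Q_x) = 7.8050 × 7.8/558.215 ≈ 0.109.
%ΔQ_x ≈ ε × %ΔP_y = 0.109 × (-23.7%) = -2.6%.

-2.6%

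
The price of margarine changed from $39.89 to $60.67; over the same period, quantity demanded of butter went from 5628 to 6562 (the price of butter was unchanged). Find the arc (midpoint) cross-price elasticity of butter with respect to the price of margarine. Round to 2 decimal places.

ΔQ_A = 6562 − 5628 = 934; ΔP_B = 60.67 − 39.89 = 20.78.
Midpoints: Q̄_A = 6095.0, P̄_B = 50.28.
ε = (ΔQ_A/Q̄_A)/(ΔP_B/P̄_B) = (934/6095.0)/(20.78/50.28) ≈ 0.37.
ε > 0: butter and margarine are substitutes.

0.37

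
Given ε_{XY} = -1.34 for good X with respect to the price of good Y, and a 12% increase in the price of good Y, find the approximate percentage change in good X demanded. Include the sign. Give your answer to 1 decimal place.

%ΔQ ≈ ε × %ΔP of good Y = -1.34 × (12%) = -16.1%.

-16.1%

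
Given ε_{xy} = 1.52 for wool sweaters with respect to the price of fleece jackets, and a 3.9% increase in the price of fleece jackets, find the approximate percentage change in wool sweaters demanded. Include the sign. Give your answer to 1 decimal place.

%ΔQ ≈ ε × %ΔP of fleece jackets = 1.52 × (3.9%) = 5.9%.

5.9%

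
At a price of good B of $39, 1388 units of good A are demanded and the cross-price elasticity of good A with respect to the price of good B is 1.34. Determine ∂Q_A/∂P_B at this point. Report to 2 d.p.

47.69

ε = (∂Q_A/∂P_B)·(P_B/Q_A) ⇒ ∂Q_A/∂P_B = ε·Q_A/P_B = 1.34 × 1388/39 ≈ 47.69.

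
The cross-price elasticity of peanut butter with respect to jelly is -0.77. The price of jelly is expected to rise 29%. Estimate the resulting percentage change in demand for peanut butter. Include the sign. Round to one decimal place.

-22.3%

%ΔQ ≈ ε × %ΔP of jelly = -0.77 × (29%) = -22.3%.
Demand for peanut butter falls by about 22.3%.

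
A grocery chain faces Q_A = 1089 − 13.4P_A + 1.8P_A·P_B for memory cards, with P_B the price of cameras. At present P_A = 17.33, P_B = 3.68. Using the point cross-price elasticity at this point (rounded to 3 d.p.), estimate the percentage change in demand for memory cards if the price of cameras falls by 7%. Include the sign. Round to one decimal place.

-0.8%

At P_A = 17.33, P_B = 3.68: Q_A = 971.572.
∂Q_A/∂P_B = 1.8P_A = 31.1940.
ε = (∂Q_A/∂P_B)(P_B/Q_A) = 31.1940 × 3.68/971.572 ≈ 0.118.
%ΔQ_A ≈ ε × %ΔP_B = 0.118 × (-7%) = -0.8%.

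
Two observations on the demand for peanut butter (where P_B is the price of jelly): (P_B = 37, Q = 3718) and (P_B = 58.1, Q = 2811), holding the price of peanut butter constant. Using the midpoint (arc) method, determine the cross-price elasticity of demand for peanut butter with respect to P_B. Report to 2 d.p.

-0.63

ΔQ_A = 2811 − 3718 = -907; ΔP_B = 58.1 − 37 = 21.1.
Midpoints: Q̄_A = 3264.5, P̄_B = 47.55.
ε = (ΔQ_A/Q̄_A)/(ΔP_B/P̄_B) = (-907/3264.5)/(21.1/47.55) ≈ -0.63.
ε < 0: peanut butter and jelly are complements.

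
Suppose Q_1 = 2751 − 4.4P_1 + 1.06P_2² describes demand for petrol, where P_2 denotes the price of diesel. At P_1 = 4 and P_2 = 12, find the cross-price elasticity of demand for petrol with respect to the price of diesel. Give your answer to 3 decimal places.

0.106

At P_1 = 4 and P_2 = 12: Q_1 = 2886.04.
∂Q_1/∂P_2 = 2.12P_2 = 2.12(12) = 25.4400.
ε = (∂Q_1/∂P_2)(P_2/Q_1) = 25.4400 × (12/2886.04) ≈ 0.106.
ε > 0: substitutes.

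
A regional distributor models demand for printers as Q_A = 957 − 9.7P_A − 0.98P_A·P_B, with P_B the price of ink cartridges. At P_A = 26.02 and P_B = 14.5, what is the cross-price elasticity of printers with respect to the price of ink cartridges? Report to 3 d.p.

At P_A = 26.02 and P_B = 14.5: Q_A = 334.862.
∂Q_A/∂P_B = -0.98P_A = -0.98(26.02) = -25.4996.
ε = (∂Q_A/∂P_B)(P_B/Q_A) = -25.4996 × (14.5/334.862) ≈ -1.104.

-1.104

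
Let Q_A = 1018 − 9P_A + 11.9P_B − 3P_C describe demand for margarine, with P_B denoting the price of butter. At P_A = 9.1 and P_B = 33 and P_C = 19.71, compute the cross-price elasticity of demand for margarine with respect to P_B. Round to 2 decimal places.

At P_A = 9.1 and P_B = 33 and P_C = 19.71: Q_A = 1269.67.
∂Q_A/∂P_B = 11.9.
ε = (∂Q_A/∂P_B)(P_B/Q_A) = 11.9 × (33/1269.67) ≈ 0.31.

0.31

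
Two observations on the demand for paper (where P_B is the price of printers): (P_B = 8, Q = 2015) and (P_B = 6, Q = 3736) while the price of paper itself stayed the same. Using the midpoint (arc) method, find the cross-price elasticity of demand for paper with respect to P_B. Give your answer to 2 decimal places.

-2.09

ΔQ_A = 3736 − 2015 = 1721; ΔP_B = 6 − 8 = -2.
Midpoints: Q̄_A = 2875.5, P̄_B = 7.00.
ε = (ΔQ_A/Q̄_A)/(ΔP_B/P̄_B) = (1721/2875.5)/(-2/7.00) ≈ -2.09.
ε < 0: paper and printers are complements.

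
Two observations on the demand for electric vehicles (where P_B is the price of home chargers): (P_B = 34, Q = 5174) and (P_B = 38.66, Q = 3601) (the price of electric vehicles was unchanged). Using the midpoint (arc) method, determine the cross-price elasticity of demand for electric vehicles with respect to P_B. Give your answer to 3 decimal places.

-2.795

ΔQ_A = 3601 − 5174 = -1573; ΔP_B = 38.66 − 34 = 4.66.
Midpoints: Q̄_A = 4387.5, P̄_B = 36.33.
ε = (ΔQ_A/Q̄_A)/(ΔP_B/P̄_B) = (-1573/4387.5)/(4.66/36.33) ≈ -2.795.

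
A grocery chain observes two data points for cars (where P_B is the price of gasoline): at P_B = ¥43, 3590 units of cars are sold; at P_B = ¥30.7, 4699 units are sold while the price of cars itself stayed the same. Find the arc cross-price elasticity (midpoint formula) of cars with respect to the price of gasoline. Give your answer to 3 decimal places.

-0.802

ΔQ_A = 4699 − 3590 = 1109; ΔP_B = 30.7 − 43 = -12.3.
Midpoints: Q̄_A = 4144.5, P̄_B = 36.85.
ε = (ΔQ_A/Q̄_A)/(ΔP_B/P̄_B) = (1109/4144.5)/(-12.3/36.85) ≈ -0.802.
ε < 0: cars and gasoline are complements.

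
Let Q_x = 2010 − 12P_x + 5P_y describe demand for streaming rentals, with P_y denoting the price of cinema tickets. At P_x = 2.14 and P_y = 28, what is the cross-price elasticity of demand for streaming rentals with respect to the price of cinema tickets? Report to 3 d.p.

At P_x = 2.14 and P_y = 28: Q_x = 2124.32.
∂Q_x/∂P_y = 5.
ε = (∂Q_x/∂P_y)(P_y/Q_x) = 5 × (28/2124.32) ≈ 0.066.
Since ε > 0, streaming rentals and cinema tickets are substitutes.

0.066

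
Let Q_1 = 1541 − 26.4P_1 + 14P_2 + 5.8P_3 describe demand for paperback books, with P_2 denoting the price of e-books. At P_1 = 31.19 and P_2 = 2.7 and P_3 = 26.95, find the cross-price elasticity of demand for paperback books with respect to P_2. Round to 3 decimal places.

0.041

At P_1 = 31.19 and P_2 = 2.7 and P_3 = 26.95: Q_1 = 911.694.
∂Q_1/∂P_2 = 14.
ε = (∂Q_1/∂P_2)(P_2/Q_1) = 14 × (2.7/911.694) ≈ 0.041.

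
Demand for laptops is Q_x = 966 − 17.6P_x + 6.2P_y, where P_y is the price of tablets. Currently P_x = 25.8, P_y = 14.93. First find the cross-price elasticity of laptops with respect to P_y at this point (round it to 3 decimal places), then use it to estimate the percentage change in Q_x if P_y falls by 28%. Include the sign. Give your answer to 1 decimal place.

At P_x = 25.8, P_y = 14.93: Q_x = 604.486.
∂Q_x/∂P_y = 6.2.
ε = (∂Q_x/∂P_y)(P_y/Q_x) = 6.2000 × 14.93/604.486 ≈ 0.153.
%ΔQ_x ≈ ε × %ΔP_y = 0.153 × (-28%) = -4.3%.

-4.3%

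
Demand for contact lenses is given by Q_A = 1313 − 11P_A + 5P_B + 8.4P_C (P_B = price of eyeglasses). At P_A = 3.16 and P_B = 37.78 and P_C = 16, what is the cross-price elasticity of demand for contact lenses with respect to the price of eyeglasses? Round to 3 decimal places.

0.118

At P_A = 3.16 and P_B = 37.78 and P_C = 16: Q_A = 1601.54.
∂Q_A/∂P_B = 5.
ε = (∂Q_A/∂P_B)(P_B/Q_A) = 5 × (37.78/1601.54) ≈ 0.118.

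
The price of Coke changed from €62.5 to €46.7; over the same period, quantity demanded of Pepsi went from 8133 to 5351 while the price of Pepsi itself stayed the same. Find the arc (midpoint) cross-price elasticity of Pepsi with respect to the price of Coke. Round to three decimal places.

1.426

ΔQ_A = 5351 − 8133 = -2782; ΔP_B = 46.7 − 62.5 = -15.8.
Midpoints: Q̄_A = 6742.0, P̄_B = 54.60.
ε = (ΔQ_A/Q̄_A)/(ΔP_B/P̄_B) = (-2782/6742.0)/(-15.8/54.60) ≈ 1.426.
ε > 0: Pepsi and Coke are substitutes.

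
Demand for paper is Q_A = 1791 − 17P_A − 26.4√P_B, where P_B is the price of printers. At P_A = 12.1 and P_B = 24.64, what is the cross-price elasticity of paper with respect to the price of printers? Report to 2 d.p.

At P_A = 12.1 and P_B = 24.64: Q_A = 1454.254.
∂Q_A/∂P_B = -26.4/(2√P_B) = -26.4/(2√24.64) = -2.6592.
ε = (∂Q_A/∂P_B)(P_B/Q_A) = -2.6592 × (24.64/1454.254) ≈ -0.05.
ε < 0: complements.

-0.05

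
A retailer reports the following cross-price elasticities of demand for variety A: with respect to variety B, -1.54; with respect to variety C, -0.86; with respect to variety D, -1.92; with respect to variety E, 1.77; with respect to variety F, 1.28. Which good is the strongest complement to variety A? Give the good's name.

Complements have ε < 0. The most negative value is -1.92 (variety D).

variety D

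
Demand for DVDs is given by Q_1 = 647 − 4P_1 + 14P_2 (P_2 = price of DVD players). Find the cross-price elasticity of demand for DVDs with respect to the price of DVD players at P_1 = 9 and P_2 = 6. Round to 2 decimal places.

At P_1 = 9 and P_2 = 6: Q_1 = 695.
∂Q_1/∂P_2 = 14.
ε = (∂Q_1/∂P_2)(P_2/Q_1) = 14 × (6/695) ≈ 0.12.
Since ε > 0, DVDs and DVD players are substitutes.

0.12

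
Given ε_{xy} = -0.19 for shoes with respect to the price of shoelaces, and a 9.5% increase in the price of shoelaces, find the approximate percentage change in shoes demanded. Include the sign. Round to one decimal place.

-1.8%

%ΔQ ≈ ε × %ΔP of shoelaces = -0.19 × (9.5%) = -1.8%.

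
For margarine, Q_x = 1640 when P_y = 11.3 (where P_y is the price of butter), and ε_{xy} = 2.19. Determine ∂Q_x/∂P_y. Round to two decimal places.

ε = (∂Q_x/∂P_y)·(P_y/Q_x) ⇒ ∂Q_x/∂P_y = ε·Q_x/P_y = 2.19 × 1640/11.3 ≈ 317.84.

317.84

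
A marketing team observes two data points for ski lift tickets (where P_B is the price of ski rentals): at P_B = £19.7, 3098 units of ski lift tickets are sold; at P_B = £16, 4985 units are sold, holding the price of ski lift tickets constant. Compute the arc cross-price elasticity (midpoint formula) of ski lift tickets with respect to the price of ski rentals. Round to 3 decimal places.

-2.253

ΔQ_A = 4985 − 3098 = 1887; ΔP_B = 16 − 19.7 = -3.7.
Midpoints: Q̄_A = 4041.5, P̄_B = 17.85.
ε = (ΔQ_A/Q̄_A)/(ΔP_B/P̄_B) = (1887/4041.5)/(-3.7/17.85) ≈ -2.253.
ε < 0: ski lift tickets and ski rentals are complements.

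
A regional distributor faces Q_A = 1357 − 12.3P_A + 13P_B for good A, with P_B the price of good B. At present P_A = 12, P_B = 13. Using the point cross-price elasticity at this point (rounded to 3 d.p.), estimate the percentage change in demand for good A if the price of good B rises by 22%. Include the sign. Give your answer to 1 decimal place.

At P_A = 12, P_B = 13: Q_A = 1378.4.
∂Q_A/∂P_B = 13.
ε = (∂Q_A/∂P_B)(P_B/Q_A) = 13.0000 × 13/1378.4 ≈ 0.123.
%ΔQ_A ≈ ε × %ΔP_B = 0.123 × (22%) = 2.7%.

2.7%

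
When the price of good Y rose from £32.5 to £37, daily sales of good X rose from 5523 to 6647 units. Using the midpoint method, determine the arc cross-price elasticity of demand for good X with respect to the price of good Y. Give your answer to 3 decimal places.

1.426

ΔQ_X = 6647 − 5523 = 1124; ΔP_Y = 37 − 32.5 = 4.5.
Midpoints: Q̄_X = 6085.0, P̄_Y = 34.75.
ε = (ΔQ_X/Q̄_X)/(ΔP_Y/P̄_Y) = (1124/6085.0)/(4.5/34.75) ≈ 1.426.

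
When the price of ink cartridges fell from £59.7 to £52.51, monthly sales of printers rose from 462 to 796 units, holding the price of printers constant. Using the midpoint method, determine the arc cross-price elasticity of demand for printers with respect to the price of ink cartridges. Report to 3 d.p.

-4.144

ΔQ_A = 796 − 462 = 334; ΔP_B = 52.51 − 59.7 = -7.19.
Midpoints: Q̄_A = 629.0, P̄_B = 56.11.
ε = (ΔQ_A/Q̄_A)/(ΔP_B/P̄_B) = (334/629.0)/(-7.19/56.11) ≈ -4.144.
ε < 0: printers and ink cartridges are complements.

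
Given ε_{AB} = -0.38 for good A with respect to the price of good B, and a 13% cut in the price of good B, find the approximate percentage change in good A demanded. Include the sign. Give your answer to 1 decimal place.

%ΔQ ≈ ε × %ΔP of good B = -0.38 × (-13%) = 4.9%.

4.9%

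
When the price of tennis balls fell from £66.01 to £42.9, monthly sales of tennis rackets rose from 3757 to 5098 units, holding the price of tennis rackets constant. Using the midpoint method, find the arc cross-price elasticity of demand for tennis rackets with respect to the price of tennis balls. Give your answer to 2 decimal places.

ΔQ_A = 5098 − 3757 = 1341; ΔP_B = 42.9 − 66.01 = -23.11.
Midpoints: Q̄_A = 4427.5, P̄_B = 54.45.
ε = (ΔQ_A/Q̄_A)/(ΔP_B/P̄_B) = (1341/4427.5)/(-23.11/54.45) ≈ -0.71.
ε < 0: tennis rackets and tennis balls are complements.

-0.71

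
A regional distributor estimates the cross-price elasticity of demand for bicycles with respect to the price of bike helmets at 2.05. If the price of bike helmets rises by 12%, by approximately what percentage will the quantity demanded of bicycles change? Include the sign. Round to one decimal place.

%ΔQ ≈ ε × %ΔP of bike helmets = 2.05 × (12%) = 24.6%.

24.6%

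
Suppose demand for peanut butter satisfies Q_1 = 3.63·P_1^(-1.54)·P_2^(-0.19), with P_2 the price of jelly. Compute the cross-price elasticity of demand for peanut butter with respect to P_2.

In a log-linear (constant-elasticity) demand function, the coefficient on the exponent of P_2 is the cross-price elasticity.
ε = -0.19. Negative, so peanut butter and jelly are complements.

-0.19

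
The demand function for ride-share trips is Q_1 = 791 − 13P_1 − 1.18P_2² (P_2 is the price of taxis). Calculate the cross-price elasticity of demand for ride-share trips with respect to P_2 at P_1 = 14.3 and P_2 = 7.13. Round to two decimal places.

-0.22

At P_1 = 14.3 and P_2 = 7.13: Q_1 = 545.112.
∂Q_1/∂P_2 = -2.36P_2 = -2.36(7.13) = -16.8268.
ε = (∂Q_1/∂P_2)(P_2/Q_1) = -16.8268 × (7.13/545.112) ≈ -0.22.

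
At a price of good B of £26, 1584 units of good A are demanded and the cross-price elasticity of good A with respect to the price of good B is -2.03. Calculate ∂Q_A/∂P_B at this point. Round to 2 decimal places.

ε = (∂Q_A/∂P_B)·(P_B/Q_A) ⇒ ∂Q_A/∂P_B = ε·Q_A/P_B = -2.03 × 1584/26 ≈ -123.67.

-123.67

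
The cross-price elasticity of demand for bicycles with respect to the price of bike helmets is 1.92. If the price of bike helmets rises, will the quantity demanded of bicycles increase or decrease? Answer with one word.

ε > 0 and the price of bike helmets rises, so the quantity of bicycles moves in the same direction: it increases.

increase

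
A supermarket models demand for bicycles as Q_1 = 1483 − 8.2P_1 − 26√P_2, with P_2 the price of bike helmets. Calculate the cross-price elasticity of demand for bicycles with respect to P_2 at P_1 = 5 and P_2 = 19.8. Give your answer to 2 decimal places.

-0.04

At P_1 = 5 and P_2 = 19.8: Q_1 = 1326.307.
∂Q_1/∂P_2 = -26/(2√P_2) = -26/(2√19.8) = -2.9215.
ε = (∂Q_1/∂P_2)(P_2/Q_1) = -2.9215 × (19.8/1326.307) ≈ -0.04.
ε < 0: complements.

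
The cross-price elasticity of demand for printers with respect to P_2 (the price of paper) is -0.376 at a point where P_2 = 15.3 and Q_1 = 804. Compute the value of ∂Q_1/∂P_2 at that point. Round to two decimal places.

-19.76

ε = (∂Q_1/∂P_2)·(P_2/Q_1) ⇒ ∂Q_1/∂P_2 = ε·Q_1/P_2 = -0.376 × 804/15.3 ≈ -19.76.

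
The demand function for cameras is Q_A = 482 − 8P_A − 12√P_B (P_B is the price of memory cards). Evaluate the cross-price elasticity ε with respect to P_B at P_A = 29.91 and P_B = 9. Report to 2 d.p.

-0.09

At P_A = 29.91 and P_B = 9: Q_A = 206.72.
∂Q_A/∂P_B = -12/(2√P_B) = -12/(2√9) = -2.0000.
ε = (∂Q_A/∂P_B)(P_B/Q_A) = -2.0000 × (9/206.72) ≈ -0.09.
ε < 0: complements.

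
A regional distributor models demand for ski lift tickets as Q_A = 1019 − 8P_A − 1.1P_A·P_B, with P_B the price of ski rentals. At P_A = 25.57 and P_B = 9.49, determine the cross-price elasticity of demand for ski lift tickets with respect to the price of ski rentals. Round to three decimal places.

-0.488

At P_A = 25.57 and P_B = 9.49: Q_A = 547.515.
∂Q_A/∂P_B = -1.1P_A = -1.1(25.57) = -28.1270.
ε = (∂Q_A/∂P_B)(P_B/Q_A) = -28.1270 × (9.49/547.515) ≈ -0.488.
ε < 0: complements.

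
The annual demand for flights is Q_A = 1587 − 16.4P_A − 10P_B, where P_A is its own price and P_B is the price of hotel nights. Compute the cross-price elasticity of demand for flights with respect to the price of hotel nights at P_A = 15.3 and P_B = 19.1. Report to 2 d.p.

-0.17

At P_A = 15.3 and P_B = 19.1: Q_A = 1145.08.
∂Q_A/∂P_B = -10.
ε = (∂Q_A/∂P_B)(P_B/Q_A) = -10 × (19.1/1145.08) ≈ -0.17.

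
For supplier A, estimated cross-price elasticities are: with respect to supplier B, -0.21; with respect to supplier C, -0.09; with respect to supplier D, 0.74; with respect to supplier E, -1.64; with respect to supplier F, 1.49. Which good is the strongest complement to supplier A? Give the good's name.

Complements have ε < 0. The most negative value is -1.64 (supplier E).

supplier E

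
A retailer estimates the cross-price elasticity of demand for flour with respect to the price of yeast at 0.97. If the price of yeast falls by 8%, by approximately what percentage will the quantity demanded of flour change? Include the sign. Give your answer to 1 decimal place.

-7.8%

%ΔQ ≈ ε × %ΔP of yeast = 0.97 × (-8%) = -7.8%.
Demand for flour falls by about 7.8%.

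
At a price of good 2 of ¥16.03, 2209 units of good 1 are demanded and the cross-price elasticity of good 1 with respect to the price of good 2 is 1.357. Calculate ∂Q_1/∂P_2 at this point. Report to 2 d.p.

ε = (∂Q_1/∂P_2)·(P_2/Q_1) ⇒ ∂Q_1/∂P_2 = ε·Q_1/P_2 = 1.357 × 2209/16.03 ≈ 187.00.

187.00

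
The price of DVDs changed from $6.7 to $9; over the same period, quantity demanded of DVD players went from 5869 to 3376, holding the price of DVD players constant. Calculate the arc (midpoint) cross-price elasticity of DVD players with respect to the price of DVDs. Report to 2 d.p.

-1.84

ΔQ_A = 3376 − 5869 = -2493; ΔP_B = 9 − 6.7 = 2.3.
Midpoints: Q̄_A = 4622.5, P̄_B = 7.85.
ε = (ΔQ_A/Q̄_A)/(ΔP_B/P̄_B) = (-2493/4622.5)/(2.3/7.85) ≈ -1.84.
ε < 0: DVD players and DVDs are complements.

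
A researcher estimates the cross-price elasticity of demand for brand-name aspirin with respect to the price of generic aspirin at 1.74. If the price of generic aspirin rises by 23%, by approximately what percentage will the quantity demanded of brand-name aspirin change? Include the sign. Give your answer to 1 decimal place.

40.0%

%ΔQ ≈ ε × %ΔP of generic aspirin = 1.74 × (23%) = 40.0%.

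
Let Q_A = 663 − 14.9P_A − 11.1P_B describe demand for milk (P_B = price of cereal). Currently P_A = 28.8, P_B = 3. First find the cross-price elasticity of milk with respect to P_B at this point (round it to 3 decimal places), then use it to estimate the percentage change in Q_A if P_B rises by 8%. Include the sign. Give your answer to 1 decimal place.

At P_A = 28.8, P_B = 3: Q_A = 200.58.
∂Q_A/∂P_B = -11.1.
ε = (∂Q_A/∂P_B)(P_B/Q_A) = -11.1000 × 3/200.58 ≈ -0.166.
%ΔQ_A ≈ ε × %ΔP_B = -0.166 × (8%) = -1.3%.

-1.3%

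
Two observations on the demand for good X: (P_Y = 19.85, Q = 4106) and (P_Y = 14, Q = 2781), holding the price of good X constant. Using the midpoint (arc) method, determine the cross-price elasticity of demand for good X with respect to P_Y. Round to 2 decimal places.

ΔQ_X = 2781 − 4106 = -1325; ΔP_Y = 14 − 19.85 = -5.85.
Midpoints: Q̄_X = 3443.5, P̄_Y = 16.93.
ε = (ΔQ_X/Q̄_X)/(ΔP_Y/P̄_Y) = (-1325/3443.5)/(-5.85/16.93) ≈ 1.11.
ε > 0: good X and good Y are substitutes.

1.11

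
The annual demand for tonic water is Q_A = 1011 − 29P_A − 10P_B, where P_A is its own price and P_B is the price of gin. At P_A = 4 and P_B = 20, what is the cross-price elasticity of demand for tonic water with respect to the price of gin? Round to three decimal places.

-0.288

At P_A = 4 and P_B = 20: Q_A = 695.
∂Q_A/∂P_B = -10.
ε = (∂Q_A/∂P_B)(P_B/Q_A) = -10 × (20/695) ≈ -0.288.
Since ε < 0, tonic water and gin are complements.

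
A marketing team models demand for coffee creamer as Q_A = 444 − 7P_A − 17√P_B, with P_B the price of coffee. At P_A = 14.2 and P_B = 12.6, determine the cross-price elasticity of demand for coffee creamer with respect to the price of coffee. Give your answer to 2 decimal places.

At P_A = 14.2 and P_B = 12.6: Q_A = 284.256.
∂Q_A/∂P_B = -17/(2√P_B) = -17/(2√12.6) = -2.3946.
ε = (∂Q_A/∂P_B)(P_B/Q_A) = -2.3946 × (12.6/284.256) ≈ -0.11.
ε < 0: complements.

-0.11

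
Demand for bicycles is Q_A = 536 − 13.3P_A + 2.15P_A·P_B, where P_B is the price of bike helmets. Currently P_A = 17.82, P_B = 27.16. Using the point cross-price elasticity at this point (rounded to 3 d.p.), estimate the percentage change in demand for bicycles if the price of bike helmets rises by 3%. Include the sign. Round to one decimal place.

At P_A = 17.82, P_B = 27.16: Q_A = 1339.575.
∂Q_A/∂P_B = 2.15P_A = 38.3130.
ε = (∂Q_A/∂P_B)(P_B/Q_A) = 38.3130 × 27.16/1339.575 ≈ 0.777.
%ΔQ_A ≈ ε × %ΔP_B = 0.777 × (3%) = 2.3%.

2.3%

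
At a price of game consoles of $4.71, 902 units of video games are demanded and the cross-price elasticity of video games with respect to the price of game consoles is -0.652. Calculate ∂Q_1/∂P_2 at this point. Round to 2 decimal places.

-124.86

ε = (∂Q_1/∂P_2)·(P_2/Q_1) ⇒ ∂Q_1/∂P_2 = ε·Q_1/P_2 = -0.652 × 902/4.71 ≈ -124.86.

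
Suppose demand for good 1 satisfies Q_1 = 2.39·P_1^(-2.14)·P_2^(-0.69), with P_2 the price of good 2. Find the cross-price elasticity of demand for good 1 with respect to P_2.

In a log-linear (constant-elasticity) demand function, the coefficient on the exponent of P_2 is the cross-price elasticity.
ε = -0.69. Negative, so good 1 and good 2 are complements.

-0.69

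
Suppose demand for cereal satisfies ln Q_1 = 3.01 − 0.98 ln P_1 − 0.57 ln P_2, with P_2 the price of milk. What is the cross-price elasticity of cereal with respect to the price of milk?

-0.57

In a log-linear (constant-elasticity) demand function, the coefficient on ln P_2 is the cross-price elasticity.
ε = -0.57. Negative, so cereal and milk are complements.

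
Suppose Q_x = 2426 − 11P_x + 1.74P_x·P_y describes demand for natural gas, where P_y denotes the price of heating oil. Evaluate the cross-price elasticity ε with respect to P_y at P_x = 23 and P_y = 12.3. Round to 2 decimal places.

At P_x = 23 and P_y = 12.3: Q_x = 2665.246.
∂Q_x/∂P_y = 1.74P_x = 1.74(23) = 40.0200.
ε = (∂Q_x/∂P_y)(P_y/Q_x) = 40.0200 × (12.3/2665.246) ≈ 0.18.

0.18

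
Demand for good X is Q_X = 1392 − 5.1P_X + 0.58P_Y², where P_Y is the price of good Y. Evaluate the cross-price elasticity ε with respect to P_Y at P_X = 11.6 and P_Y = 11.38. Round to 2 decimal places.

At P_X = 11.6 and P_Y = 11.38: Q_X = 1407.953.
∂Q_X/∂P_Y = 1.16P_Y = 1.16(11.38) = 13.2008.
ε = (∂Q_X/∂P_Y)(P_Y/Q_X) = 13.2008 × (11.38/1407.953) ≈ 0.11.
ε > 0: substitutes.

0.11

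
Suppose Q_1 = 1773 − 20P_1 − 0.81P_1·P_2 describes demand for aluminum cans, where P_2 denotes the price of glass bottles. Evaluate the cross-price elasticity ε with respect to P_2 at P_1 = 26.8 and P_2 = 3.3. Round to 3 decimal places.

-0.061

At P_1 = 26.8 and P_2 = 3.3: Q_1 = 1165.364.
∂Q_1/∂P_2 = -0.81P_1 = -0.81(26.8) = -21.7080.
ε = (∂Q_1/∂P_2)(P_2/Q_1) = -21.7080 × (3.3/1165.364) ≈ -0.061.
ε < 0: complements.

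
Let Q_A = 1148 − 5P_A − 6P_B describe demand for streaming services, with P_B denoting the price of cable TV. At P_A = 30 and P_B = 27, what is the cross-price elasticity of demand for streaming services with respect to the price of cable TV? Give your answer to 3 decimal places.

-0.194

At P_A = 30 and P_B = 27: Q_A = 836.
∂Q_A/∂P_B = -6.
ε = (∂Q_A/∂P_B)(P_B/Q_A) = -6 × (27/836) ≈ -0.194.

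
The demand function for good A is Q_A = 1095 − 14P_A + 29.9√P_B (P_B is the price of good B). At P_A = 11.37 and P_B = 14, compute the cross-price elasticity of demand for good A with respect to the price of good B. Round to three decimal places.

At P_A = 11.37 and P_B = 14: Q_A = 1047.696.
∂Q_A/∂P_B = 29.9/(2√P_B) = 29.9/(2√14) = 3.9956.
ε = (∂Q_A/∂P_B)(P_B/Q_A) = 3.9956 × (14/1047.696) ≈ 0.053.
ε > 0: substitutes.

0.053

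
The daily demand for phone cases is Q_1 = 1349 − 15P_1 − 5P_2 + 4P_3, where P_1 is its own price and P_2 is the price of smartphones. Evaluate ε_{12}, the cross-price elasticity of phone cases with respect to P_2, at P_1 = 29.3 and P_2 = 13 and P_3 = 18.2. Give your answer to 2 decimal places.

At P_1 = 29.3 and P_2 = 13 and P_3 = 18.2: Q_1 = 917.3.
∂Q_1/∂P_2 = -5.
ε = (∂Q_1/∂P_2)(P_2/Q_1) = -5 × (13/917.3) ≈ -0.07.

-0.07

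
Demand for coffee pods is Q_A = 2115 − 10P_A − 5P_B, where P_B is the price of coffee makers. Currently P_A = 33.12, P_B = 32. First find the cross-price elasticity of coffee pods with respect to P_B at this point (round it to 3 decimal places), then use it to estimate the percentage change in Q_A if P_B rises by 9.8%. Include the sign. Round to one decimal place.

At P_A = 33.12, P_B = 32: Q_A = 1623.8.
∂Q_A/∂P_B = -5.
ε = (∂Q_A/∂P_B)(P_B/Q_A) = -5.0000 × 32/1623.8 ≈ -0.099.
%ΔQ_A ≈ ε × %ΔP_B = -0.099 × (9.8%) = -1.0%.

-1.0%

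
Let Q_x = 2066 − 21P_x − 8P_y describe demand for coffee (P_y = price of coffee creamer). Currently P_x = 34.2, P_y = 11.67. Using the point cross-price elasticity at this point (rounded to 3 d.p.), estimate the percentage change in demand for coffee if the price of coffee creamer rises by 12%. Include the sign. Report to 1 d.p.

At P_x = 34.2, P_y = 11.67: Q_x = 1254.44.
∂Q_x/∂P_y = -8.
ε = (∂Q_x/∂P_y)(P_y/Q_x) = -8.0000 × 11.67/1254.44 ≈ -0.074.
%ΔQ_x ≈ ε × %ΔP_y = -0.074 × (12%) = -0.9%.

-0.9%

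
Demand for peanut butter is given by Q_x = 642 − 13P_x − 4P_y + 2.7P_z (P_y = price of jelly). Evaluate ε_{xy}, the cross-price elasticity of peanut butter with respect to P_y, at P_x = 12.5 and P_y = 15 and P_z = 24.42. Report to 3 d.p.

At P_x = 12.5 and P_y = 15 and P_z = 24.42: Q_x = 485.434.
∂Q_x/∂P_y = -4.
ε = (∂Q_x/∂P_y)(P_y/Q_x) = -4 × (15/485.434) ≈ -0.124.
Since ε < 0, peanut butter and jelly are complements.

-0.124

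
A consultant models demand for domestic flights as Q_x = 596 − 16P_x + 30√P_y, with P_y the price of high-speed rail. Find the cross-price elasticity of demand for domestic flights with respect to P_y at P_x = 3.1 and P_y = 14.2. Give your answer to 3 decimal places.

0.086

At P_x = 3.1 and P_y = 14.2: Q_x = 659.449.
∂Q_x/∂P_y = 30/(2√P_y) = 30/(2√14.2) = 3.9806.
ε = (∂Q_x/∂P_y)(P_y/Q_x) = 3.9806 × (14.2/659.449) ≈ 0.086.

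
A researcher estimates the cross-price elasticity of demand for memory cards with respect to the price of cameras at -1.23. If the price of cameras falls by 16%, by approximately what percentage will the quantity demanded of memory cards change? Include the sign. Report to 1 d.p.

%ΔQ ≈ ε × %ΔP of cameras = -1.23 × (-16%) = 19.7%.

19.7%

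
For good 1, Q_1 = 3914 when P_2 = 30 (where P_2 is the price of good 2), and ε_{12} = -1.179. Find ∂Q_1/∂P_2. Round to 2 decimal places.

ε = (∂Q_1/∂P_2)·(P_2/Q_1) ⇒ ∂Q_1/∂P_2 = ε·Q_1/P_2 = -1.179 × 3914/30 ≈ -153.82.

-153.82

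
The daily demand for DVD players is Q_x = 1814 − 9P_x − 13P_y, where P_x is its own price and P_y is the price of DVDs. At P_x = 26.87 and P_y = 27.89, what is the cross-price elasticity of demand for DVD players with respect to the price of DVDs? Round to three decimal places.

-0.300

At P_x = 26.87 and P_y = 27.89: Q_x = 1209.6.
∂Q_x/∂P_y = -13.
ε = (∂Q_x/∂P_y)(P_y/Q_x) = -13 × (27.89/1209.6) ≈ -0.300.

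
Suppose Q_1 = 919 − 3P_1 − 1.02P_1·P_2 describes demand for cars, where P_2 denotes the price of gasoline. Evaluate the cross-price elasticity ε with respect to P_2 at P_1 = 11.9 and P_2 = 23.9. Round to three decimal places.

-0.489

At P_1 = 11.9 and P_2 = 23.9: Q_1 = 593.202.
∂Q_1/∂P_2 = -1.02P_1 = -1.02(11.9) = -12.1380.
ε = (∂Q_1/∂P_2)(P_2/Q_1) = -12.1380 × (23.9/593.202) ≈ -0.489.
ε < 0: complements.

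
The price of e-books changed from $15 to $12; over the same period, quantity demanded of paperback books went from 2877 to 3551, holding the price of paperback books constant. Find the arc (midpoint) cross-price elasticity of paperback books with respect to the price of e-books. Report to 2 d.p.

ΔQ_A = 3551 − 2877 = 674; ΔP_B = 12 − 15 = -3.
Midpoints: Q̄_A = 3214.0, P̄_B = 13.50.
ε = (ΔQ_A/Q̄_A)/(ΔP_B/P̄_B) = (674/3214.0)/(-3/13.50) ≈ -0.94.

-0.94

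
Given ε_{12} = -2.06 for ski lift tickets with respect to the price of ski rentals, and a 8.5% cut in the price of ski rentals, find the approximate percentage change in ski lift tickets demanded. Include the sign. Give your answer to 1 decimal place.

%ΔQ ≈ ε × %ΔP of ski rentals = -2.06 × (-8.5%) = 17.5%.

17.5%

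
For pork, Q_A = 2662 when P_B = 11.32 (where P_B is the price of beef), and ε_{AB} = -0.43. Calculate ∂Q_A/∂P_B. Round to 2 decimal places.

-101.12

ε = (∂Q_A/∂P_B)·(P_B/Q_A) ⇒ ∂Q_A/∂P_B = ε·Q_A/P_B = -0.43 × 2662/11.32 ≈ -101.12.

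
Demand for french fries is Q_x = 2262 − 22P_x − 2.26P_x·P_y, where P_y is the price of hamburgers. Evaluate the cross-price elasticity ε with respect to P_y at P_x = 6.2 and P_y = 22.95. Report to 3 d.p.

-0.178

At P_x = 6.2 and P_y = 22.95: Q_x = 1804.025.
∂Q_x/∂P_y = -2.26P_x = -2.26(6.2) = -14.0120.
ε = (∂Q_x/∂P_y)(P_y/Q_x) = -14.0120 × (22.95/1804.025) ≈ -0.178.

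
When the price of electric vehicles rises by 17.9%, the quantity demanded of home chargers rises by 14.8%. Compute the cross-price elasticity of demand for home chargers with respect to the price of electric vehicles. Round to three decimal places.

ε = (%ΔQ of home chargers) / (%ΔP of electric vehicles) = (14.8%) / (17.9%) ≈ 0.827.

0.827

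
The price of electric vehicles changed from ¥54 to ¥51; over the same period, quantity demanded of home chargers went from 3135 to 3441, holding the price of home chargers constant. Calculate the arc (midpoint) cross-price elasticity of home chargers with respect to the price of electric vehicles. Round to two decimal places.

-1.63

ΔQ_A = 3441 − 3135 = 306; ΔP_B = 51 − 54 = -3.
Midpoints: Q̄_A = 3288.0, P̄_B = 52.50.
ε = (ΔQ_A/Q̄_A)/(ΔP_B/P̄_B) = (306/3288.0)/(-3/52.50) ≈ -1.63.
ε < 0: home chargers and electric vehicles are complements.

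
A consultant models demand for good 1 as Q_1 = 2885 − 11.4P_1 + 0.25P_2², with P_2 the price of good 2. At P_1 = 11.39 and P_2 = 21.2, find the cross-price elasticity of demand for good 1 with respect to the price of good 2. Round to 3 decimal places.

0.078

At P_1 = 11.39 and P_2 = 21.2: Q_1 = 2867.514.
∂Q_1/∂P_2 = 0.5P_2 = 0.5(21.2) = 10.6000.
ε = (∂Q_1/∂P_2)(P_2/Q_1) = 10.6000 × (21.2/2867.514) ≈ 0.078.
ε > 0: substitutes.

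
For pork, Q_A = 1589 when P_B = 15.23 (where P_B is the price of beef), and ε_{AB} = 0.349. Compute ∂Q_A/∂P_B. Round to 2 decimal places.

ε = (∂Q_A/∂P_B)·(P_B/Q_A) ⇒ ∂Q_A/∂P_B = ε·Q_A/P_B = 0.349 × 1589/15.23 ≈ 36.41.

36.41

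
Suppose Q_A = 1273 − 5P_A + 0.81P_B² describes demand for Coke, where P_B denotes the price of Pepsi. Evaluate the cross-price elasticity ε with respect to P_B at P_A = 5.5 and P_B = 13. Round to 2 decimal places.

At P_A = 5.5 and P_B = 13: Q_A = 1382.39.
∂Q_A/∂P_B = 1.62P_B = 1.62(13) = 21.0600.
ε = (∂Q_A/∂P_B)(P_B/Q_A) = 21.0600 × (13/1382.39) ≈ 0.20.
ε > 0: substitutes.

0.20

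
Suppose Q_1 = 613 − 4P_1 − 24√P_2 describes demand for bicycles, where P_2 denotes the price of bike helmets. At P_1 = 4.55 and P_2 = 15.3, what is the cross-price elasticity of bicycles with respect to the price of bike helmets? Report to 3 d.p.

-0.094

At P_1 = 4.55 and P_2 = 15.3: Q_1 = 500.923.
∂Q_1/∂P_2 = -24/(2√P_2) = -24/(2√15.3) = -3.0679.
ε = (∂Q_1/∂P_2)(P_2/Q_1) = -3.0679 × (15.3/500.923) ≈ -0.094.
ε < 0: complements.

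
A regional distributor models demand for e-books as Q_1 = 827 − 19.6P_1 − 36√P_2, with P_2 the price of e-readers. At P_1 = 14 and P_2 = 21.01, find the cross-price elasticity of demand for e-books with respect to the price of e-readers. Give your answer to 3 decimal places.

-0.213

At P_1 = 14 and P_2 = 21.01: Q_1 = 387.588.
∂Q_1/∂P_2 = -36/(2√P_2) = -36/(2√21.01) = -3.9270.
ε = (∂Q_1/∂P_2)(P_2/Q_1) = -3.9270 × (21.01/387.588) ≈ -0.213.
ε < 0: complements.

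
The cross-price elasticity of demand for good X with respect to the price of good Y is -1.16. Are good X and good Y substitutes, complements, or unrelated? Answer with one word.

complements

ε = -1.16 < 0, so a higher price of good Y lowers demand for good X: complements.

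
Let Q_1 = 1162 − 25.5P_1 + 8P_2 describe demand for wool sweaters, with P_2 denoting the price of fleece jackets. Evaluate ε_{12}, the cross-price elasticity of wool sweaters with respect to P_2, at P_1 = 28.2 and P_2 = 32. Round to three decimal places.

At P_1 = 28.2 and P_2 = 32: Q_1 = 698.9.
∂Q_1/∂P_2 = 8.
ε = (∂Q_1/∂P_2)(P_2/Q_1) = 8 × (32/698.9) ≈ 0.366.
Since ε > 0, wool sweaters and fleece jackets are substitutes.

0.366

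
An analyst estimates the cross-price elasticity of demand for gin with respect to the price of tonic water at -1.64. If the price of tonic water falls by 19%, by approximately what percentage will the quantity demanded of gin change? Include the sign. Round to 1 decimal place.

%ΔQ ≈ ε × %ΔP of tonic water = -1.64 × (-19%) = 31.2%.
Demand for gin rises by about 31.2%.

31.2%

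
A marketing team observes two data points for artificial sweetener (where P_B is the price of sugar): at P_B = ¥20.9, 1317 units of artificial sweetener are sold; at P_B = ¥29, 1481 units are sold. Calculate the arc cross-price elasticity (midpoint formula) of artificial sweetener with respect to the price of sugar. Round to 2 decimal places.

ΔQ_A = 1481 − 1317 = 164; ΔP_B = 29 − 20.9 = 8.1.
Midpoints: Q̄_A = 1399.0, P̄_B = 24.95.
ε = (ΔQ_A/Q̄_A)/(ΔP_B/P̄_B) = (164/1399.0)/(8.1/24.95) ≈ 0.36.

0.36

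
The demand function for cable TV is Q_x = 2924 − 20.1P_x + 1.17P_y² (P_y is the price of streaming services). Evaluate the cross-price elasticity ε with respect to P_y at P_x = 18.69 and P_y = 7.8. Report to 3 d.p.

0.054

At P_x = 18.69 and P_y = 7.8: Q_x = 2619.514.
∂Q_x/∂P_y = 2.34P_y = 2.34(7.8) = 18.2520.
ε = (∂Q_x/∂P_y)(P_y/Q_x) = 18.2520 × (7.8/2619.514) ≈ 0.054.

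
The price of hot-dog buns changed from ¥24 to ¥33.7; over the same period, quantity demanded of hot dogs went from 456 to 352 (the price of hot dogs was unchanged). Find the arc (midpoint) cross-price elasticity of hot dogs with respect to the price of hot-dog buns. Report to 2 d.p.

ΔQ_A = 352 − 456 = -104; ΔP_B = 33.7 − 24 = 9.7.
Midpoints: Q̄_A = 404.0, P̄_B = 28.85.
ε = (ΔQ_A/Q̄_A)/(ΔP_B/P̄_B) = (-104/404.0)/(9.7/28.85) ≈ -0.77.

-0.77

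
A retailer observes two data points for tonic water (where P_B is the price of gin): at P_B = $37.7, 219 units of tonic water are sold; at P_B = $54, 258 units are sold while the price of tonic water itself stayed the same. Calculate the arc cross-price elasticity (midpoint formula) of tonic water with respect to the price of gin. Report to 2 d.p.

0.46

ΔQ_A = 258 − 219 = 39; ΔP_B = 54 − 37.7 = 16.3.
Midpoints: Q̄_A = 238.5, P̄_B = 45.85.
ε = (ΔQ_A/Q̄_A)/(ΔP_B/P̄_B) = (39/238.5)/(16.3/45.85) ≈ 0.46.
ε > 0: tonic water and gin are substitutes.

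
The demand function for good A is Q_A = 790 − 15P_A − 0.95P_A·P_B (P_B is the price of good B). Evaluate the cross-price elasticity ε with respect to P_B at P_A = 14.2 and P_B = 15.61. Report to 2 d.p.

At P_A = 14.2 and P_B = 15.61: Q_A = 366.421.
∂Q_A/∂P_B = -0.95P_A = -0.95(14.2) = -13.4900.
ε = (∂Q_A/∂P_B)(P_B/Q_A) = -13.4900 × (15.61/366.421) ≈ -0.57.
ε < 0: complements.

-0.57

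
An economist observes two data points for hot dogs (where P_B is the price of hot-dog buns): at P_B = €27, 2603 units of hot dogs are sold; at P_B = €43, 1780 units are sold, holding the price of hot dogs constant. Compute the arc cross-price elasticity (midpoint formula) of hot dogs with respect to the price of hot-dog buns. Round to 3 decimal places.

ΔQ_A = 1780 − 2603 = -823; ΔP_B = 43 − 27 = 16.
Midpoints: Q̄_A = 2191.5, P̄_B = 35.00.
ε = (ΔQ_A/Q̄_A)/(ΔP_B/P̄_B) = (-823/2191.5)/(16/35.00) ≈ -0.821.

-0.821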